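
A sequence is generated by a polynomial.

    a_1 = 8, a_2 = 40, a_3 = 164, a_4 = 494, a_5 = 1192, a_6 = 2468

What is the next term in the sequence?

4580

Δ: 32, 124, 330, 698, 1276
Δ²: 92, 206, 368, 578
Δ³: 114, 162, 210
Δ⁴: 48, 48
Fourth differences constant at 48.
210 + 48 = 258;  578 + 258 = 836;  1276 + 836 = 2112;  2468 + 2112 = 4580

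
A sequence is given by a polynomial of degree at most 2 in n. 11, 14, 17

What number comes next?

20

D1: 3  3
Constant first difference = 3, so extend:
17 + 3 = 20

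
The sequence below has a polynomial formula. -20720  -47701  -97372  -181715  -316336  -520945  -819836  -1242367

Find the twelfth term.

-4960171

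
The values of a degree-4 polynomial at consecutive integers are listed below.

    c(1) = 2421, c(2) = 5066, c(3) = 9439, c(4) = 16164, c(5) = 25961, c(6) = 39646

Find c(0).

First differences: 2645  4373  6725  9797  13685
Second differences: 1728  2352  3072  3888
Third differences: 624  720  816
Fourth differences: 96  96
The fourth differences are constant at 96.
Work back: 624 − 96 = 528;  1728 − 528 = 1200;  2645 − 1200 = 1445;  2421 − 1445 = 976

976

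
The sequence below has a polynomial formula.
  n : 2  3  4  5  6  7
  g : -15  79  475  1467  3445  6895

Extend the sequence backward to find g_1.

-5

D1: 94  396  992  1978  3450
D2: 302  596  986  1472
D3: 294  390  486
D4: 96  96
The fourth differences are constant at 96.
Work back: 294 − 96 = 198;  302 − 198 = 104;  94 − 104 = -10;  -15 + 10 = -5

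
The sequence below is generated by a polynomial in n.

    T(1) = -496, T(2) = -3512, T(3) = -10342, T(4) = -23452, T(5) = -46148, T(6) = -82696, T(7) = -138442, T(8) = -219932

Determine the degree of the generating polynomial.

Δ: -3016, -6830, -13110, -22696, -36548, -55746, -81490
Δ²: -3814, -6280, -9586, -13852, -19198, -25744
Δ³: -2466, -3306, -4266, -5346, -6546
Δ⁴: -840, -960, -1080, -1200
Δ⁵: -120, -120, -120
The fifth differences are constant, so the polynomial has degree 5.

5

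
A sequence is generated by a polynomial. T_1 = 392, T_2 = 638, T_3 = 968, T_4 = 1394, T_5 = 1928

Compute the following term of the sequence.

246, 330, 426, 534
84, 96, 108
12, 12
Constant third difference = 12, so extend:
108 + 12 = 120;  534 + 120 = 654;  1928 + 654 = 2582

2582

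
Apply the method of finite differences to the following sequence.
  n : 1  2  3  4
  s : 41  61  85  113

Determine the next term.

D1: 20, 24, 28
D2: 4, 4
The second differences are constant (4).
28 + 4 = 32;  113 + 32 = 145

145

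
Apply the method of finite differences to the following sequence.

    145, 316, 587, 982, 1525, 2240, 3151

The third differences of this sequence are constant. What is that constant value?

First differences: 171, 271, 395, 543, 715, 911
Second differences: 100, 124, 148, 172, 196
Third differences: 24, 24, 24, 24

24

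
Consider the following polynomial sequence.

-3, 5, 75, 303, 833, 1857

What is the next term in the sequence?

First differences: 8  70  228  530  1024
Second differences: 62  158  302  494
Third differences: 96  144  192
Fourth differences: 48  48
Fourth differences constant at 48.
192 + 48 = 240;  494 + 240 = 734;  1024 + 734 = 1758;  1857 + 1758 = 3615

3615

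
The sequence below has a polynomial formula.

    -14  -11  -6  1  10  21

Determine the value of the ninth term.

D1: 3  5  7  9  11
D2: 2  2  2  2
The second differences are constant (2).
11 + 2 = 13;  21 + 13 = 34
13 + 2 = 15;  34 + 15 = 49
15 + 2 = 17;  49 + 17 = 66

66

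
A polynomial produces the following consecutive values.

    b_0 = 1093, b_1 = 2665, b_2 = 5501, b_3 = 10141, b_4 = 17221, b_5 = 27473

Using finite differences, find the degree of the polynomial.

1572, 2836, 4640, 7080, 10252
1264, 1804, 2440, 3172
540, 636, 732
96, 96
The fourth differences are constant, so the polynomial has degree 4.

4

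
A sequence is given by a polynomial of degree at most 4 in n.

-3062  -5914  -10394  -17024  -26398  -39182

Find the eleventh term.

-182602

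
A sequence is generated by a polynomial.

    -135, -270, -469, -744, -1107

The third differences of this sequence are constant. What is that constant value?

First differences: -135, -199, -275, -363
Second differences: -64, -76, -88
Third differences: -12, -12

-12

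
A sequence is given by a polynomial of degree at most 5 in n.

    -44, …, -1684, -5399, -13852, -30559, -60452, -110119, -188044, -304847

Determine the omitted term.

-367

Using the last 8 terms:
First differences: -3715, -8453, -16707, -29893, -49667, -77925, -116803
Second differences: -4738, -8254, -13186, -19774, -28258, -38878
Third differences: -3516, -4932, -6588, -8484, -10620
Fourth differences: -1416, -1656, -1896, -2136
Fifth differences: -240, -240, -240
Constant fifth difference = -240.
Extend backward: -1416 + 240 = -1176;  -3516 + 1176 = -2340;  -4738 + 2340 = -2398;  -3715 + 2398 = -1317;  -1684 + 1317 = -367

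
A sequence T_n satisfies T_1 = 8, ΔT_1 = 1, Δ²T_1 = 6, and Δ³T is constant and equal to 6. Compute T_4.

35

Build the table forward from the leading diagonal:
Third differences: 6  6  6  6
Second differences: 6  12  18  24
First differences: 1  7  19  37
T: 8  9  16  35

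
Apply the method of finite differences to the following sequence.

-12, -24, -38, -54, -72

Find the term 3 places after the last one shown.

D1: -12, -14, -16, -18
D2: -2, -2, -2
Constant second difference = -2, so extend:
-18 − 2 = -20;  -72 − 20 = -92
-20 − 2 = -22;  -92 − 22 = -114
-22 − 2 = -24;  -114 − 24 = -138

-138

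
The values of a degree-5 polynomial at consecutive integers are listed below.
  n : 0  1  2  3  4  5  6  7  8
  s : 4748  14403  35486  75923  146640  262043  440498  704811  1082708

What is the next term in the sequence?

Δ: 9655, 21083, 40437, 70717, 115403, 178455, 264313, 377897
Δ²: 11428, 19354, 30280, 44686, 63052, 85858, 113584
Δ³: 7926, 10926, 14406, 18366, 22806, 27726
Δ⁴: 3000, 3480, 3960, 4440, 4920
Δ⁵: 480, 480, 480, 480
Fifth differences constant at 480.
4920 + 480 = 5400;  27726 + 5400 = 33126;  113584 + 33126 = 146710;  377897 + 146710 = 524607;  1082708 + 524607 = 1607315

1607315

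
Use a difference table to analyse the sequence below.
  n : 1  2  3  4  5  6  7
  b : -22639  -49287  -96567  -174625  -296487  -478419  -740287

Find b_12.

D1: -26648, -47280, -78058, -121862, -181932, -261868
D2: -20632, -30778, -43804, -60070, -79936
D3: -10146, -13026, -16266, -19866
D4: -2880, -3240, -3600
D5: -360, -360
Fifth differences constant at -360.
-3600 − 360 = -3960;  -19866 − 3960 = -23826;  -79936 − 23826 = -103762;  -261868 − 103762 = -365630;  -740287 − 365630 = -1105917
-3960 − 360 = -4320;  -23826 − 4320 = -28146;  -103762 − 28146 = -131908;  -365630 − 131908 = -497538;  -1105917 − 497538 = -1603455
-4320 − 360 = -4680;  -28146 − 4680 = -32826;  -131908 − 32826 = -164734;  -497538 − 164734 = -662272;  -1603455 − 662272 = -2265727
-4680 − 360 = -5040;  -32826 − 5040 = -37866;  -164734 − 37866 = -202600;  -662272 − 202600 = -864872;  -2265727 − 864872 = -3130599
-5040 − 360 = -5400;  -37866 − 5400 = -43266;  -202600 − 43266 = -245866;  -864872 − 245866 = -1110738;  -3130599 − 1110738 = -4241337

-4241337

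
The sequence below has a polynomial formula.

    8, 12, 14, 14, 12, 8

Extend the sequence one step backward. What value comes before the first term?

2

D1: 4  2  0  -2  -4
D2: -2  -2  -2  -2
The second differences are constant at -2.
Work back: 4 + 2 = 6;  8 − 6 = 2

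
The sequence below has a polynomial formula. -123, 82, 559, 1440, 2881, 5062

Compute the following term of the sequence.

8187

Δ: 205 , 477 , 881 , 1441 , 2181
Δ²: 272 , 404 , 560 , 740
Δ³: 132 , 156 , 180
Δ⁴: 24 , 24
The fourth differences are constant (24).
180 + 24 = 204;  740 + 204 = 944;  2181 + 944 = 3125;  5062 + 3125 = 8187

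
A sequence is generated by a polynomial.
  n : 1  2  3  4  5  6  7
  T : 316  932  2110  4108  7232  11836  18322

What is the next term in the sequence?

27140

Δ: 616, 1178, 1998, 3124, 4604, 6486
Δ²: 562, 820, 1126, 1480, 1882
Δ³: 258, 306, 354, 402
Δ⁴: 48, 48, 48
The fourth differences are constant (48).
402 + 48 = 450;  1882 + 450 = 2332;  6486 + 2332 = 8818;  18322 + 8818 = 27140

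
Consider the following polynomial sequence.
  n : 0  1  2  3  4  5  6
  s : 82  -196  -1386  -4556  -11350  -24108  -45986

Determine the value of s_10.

D1: -278 , -1190 , -3170 , -6794 , -12758 , -21878
D2: -912 , -1980 , -3624 , -5964 , -9120
D3: -1068 , -1644 , -2340 , -3156
D4: -576 , -696 , -816
D5: -120 , -120
Constant fifth difference = -120, so extend:
-816 − 120 = -936;  -3156 − 936 = -4092;  -9120 − 4092 = -13212;  -21878 − 13212 = -35090;  -45986 − 35090 = -81076
-936 − 120 = -1056;  -4092 − 1056 = -5148;  -13212 − 5148 = -18360;  -35090 − 18360 = -53450;  -81076 − 53450 = -134526
-1056 − 120 = -1176;  -5148 − 1176 = -6324;  -18360 − 6324 = -24684;  -53450 − 24684 = -78134;  -134526 − 78134 = -212660
-1176 − 120 = -1296;  -6324 − 1296 = -7620;  -24684 − 7620 = -32304;  -78134 − 32304 = -110438;  -212660 − 110438 = -323098

-323098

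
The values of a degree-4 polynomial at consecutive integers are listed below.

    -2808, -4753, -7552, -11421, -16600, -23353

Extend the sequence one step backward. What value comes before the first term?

-1525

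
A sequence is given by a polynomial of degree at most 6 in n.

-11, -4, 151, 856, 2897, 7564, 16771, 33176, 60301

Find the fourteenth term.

7 , 155 , 705 , 2041 , 4667 , 9207 , 16405 , 27125
148 , 550 , 1336 , 2626 , 4540 , 7198 , 10720
402 , 786 , 1290 , 1914 , 2658 , 3522
384 , 504 , 624 , 744 , 864
120 , 120 , 120 , 120
The fifth differences are constant (120).
864 + 120 = 984;  3522 + 984 = 4506;  10720 + 4506 = 15226;  27125 + 15226 = 42351;  60301 + 42351 = 102652
984 + 120 = 1104;  4506 + 1104 = 5610;  15226 + 5610 = 20836;  42351 + 20836 = 63187;  102652 + 63187 = 165839
1104 + 120 = 1224;  5610 + 1224 = 6834;  20836 + 6834 = 27670;  63187 + 27670 = 90857;  165839 + 90857 = 256696
1224 + 120 = 1344;  6834 + 1344 = 8178;  27670 + 8178 = 35848;  90857 + 35848 = 126705;  256696 + 126705 = 383401
1344 + 120 = 1464;  8178 + 1464 = 9642;  35848 + 9642 = 45490;  126705 + 45490 = 172195;  383401 + 172195 = 555596

555596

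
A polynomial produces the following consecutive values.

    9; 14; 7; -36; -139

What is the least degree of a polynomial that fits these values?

5, -7, -43, -103
-12, -36, -60
-24, -24
The third differences are constant, so the polynomial has degree 3.

3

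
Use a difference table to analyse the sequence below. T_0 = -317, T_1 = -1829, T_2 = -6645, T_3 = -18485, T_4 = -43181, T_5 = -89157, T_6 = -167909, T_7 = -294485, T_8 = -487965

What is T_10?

-1174997

Δ: -1512 , -4816 , -11840 , -24696 , -45976 , -78752 , -126576 , -193480
Δ²: -3304 , -7024 , -12856 , -21280 , -32776 , -47824 , -66904
Δ³: -3720 , -5832 , -8424 , -11496 , -15048 , -19080
Δ⁴: -2112 , -2592 , -3072 , -3552 , -4032
Δ⁵: -480 , -480 , -480 , -480
Constant fifth difference = -480, so extend:
-4032 − 480 = -4512;  -19080 − 4512 = -23592;  -66904 − 23592 = -90496;  -193480 − 90496 = -283976;  -487965 − 283976 = -771941
-4512 − 480 = -4992;  -23592 − 4992 = -28584;  -90496 − 28584 = -119080;  -283976 − 119080 = -403056;  -771941 − 403056 = -1174997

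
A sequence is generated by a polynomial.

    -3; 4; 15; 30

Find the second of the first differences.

11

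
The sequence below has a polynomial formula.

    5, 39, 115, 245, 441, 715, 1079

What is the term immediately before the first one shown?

1

34  76  130  196  274  364
42  54  66  78  90
12  12  12  12
The third differences are constant at 12.
Work back: 42 − 12 = 30;  34 − 30 = 4;  5 − 4 = 1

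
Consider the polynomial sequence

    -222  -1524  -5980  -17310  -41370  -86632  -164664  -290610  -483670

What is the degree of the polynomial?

5

First differences: -1302, -4456, -11330, -24060, -45262, -78032, -125946, -193060
Second differences: -3154, -6874, -12730, -21202, -32770, -47914, -67114
Third differences: -3720, -5856, -8472, -11568, -15144, -19200
Fourth differences: -2136, -2616, -3096, -3576, -4056
Fifth differences: -480, -480, -480, -480
The fifth differences are constant, so the polynomial has degree 5.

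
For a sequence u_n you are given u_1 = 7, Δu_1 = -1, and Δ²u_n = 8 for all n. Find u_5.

Build the table forward from the leading diagonal:
Δ²: 8  8  8  8  8
Δ: -1  7  15  23  31
u: 7  6  13  28  51

51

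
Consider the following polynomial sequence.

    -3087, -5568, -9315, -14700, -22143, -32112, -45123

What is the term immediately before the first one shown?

-1548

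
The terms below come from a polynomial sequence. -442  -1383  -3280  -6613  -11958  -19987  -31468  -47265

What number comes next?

-68338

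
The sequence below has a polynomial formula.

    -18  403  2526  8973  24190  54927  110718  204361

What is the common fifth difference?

480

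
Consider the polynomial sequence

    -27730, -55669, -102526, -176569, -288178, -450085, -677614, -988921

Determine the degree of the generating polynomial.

5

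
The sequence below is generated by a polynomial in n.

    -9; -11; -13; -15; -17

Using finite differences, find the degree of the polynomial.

1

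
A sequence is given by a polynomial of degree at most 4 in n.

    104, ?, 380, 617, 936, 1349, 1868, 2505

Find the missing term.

213

Using the last 6 terms:
Δ: 237, 319, 413, 519, 637
Δ²: 82, 94, 106, 118
Δ³: 12, 12, 12
Constant third difference = 12.
Extend backward: 82 − 12 = 70;  237 − 70 = 167;  380 − 167 = 213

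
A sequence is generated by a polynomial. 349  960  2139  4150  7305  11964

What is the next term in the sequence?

First differences: 611  1179  2011  3155  4659
Second differences: 568  832  1144  1504
Third differences: 264  312  360
Fourth differences: 48  48
The fourth differences are constant (48).
360 + 48 = 408;  1504 + 408 = 1912;  4659 + 1912 = 6571;  11964 + 6571 = 18535

18535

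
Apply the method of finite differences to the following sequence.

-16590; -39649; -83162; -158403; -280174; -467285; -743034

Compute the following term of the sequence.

D1: -23059 , -43513 , -75241 , -121771 , -187111 , -275749
D2: -20454 , -31728 , -46530 , -65340 , -88638
D3: -11274 , -14802 , -18810 , -23298
D4: -3528 , -4008 , -4488
D5: -480 , -480
Constant fifth difference = -480, so extend:
-4488 − 480 = -4968;  -23298 − 4968 = -28266;  -88638 − 28266 = -116904;  -275749 − 116904 = -392653;  -743034 − 392653 = -1135687

-1135687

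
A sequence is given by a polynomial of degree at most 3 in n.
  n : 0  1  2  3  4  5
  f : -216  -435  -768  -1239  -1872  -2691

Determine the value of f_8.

-219 , -333 , -471 , -633 , -819
-114 , -138 , -162 , -186
-24 , -24 , -24
Constant third difference = -24, so extend:
-186 − 24 = -210;  -819 − 210 = -1029;  -2691 − 1029 = -3720
-210 − 24 = -234;  -1029 − 234 = -1263;  -3720 − 1263 = -4983
-234 − 24 = -258;  -1263 − 258 = -1521;  -4983 − 1521 = -6504

-6504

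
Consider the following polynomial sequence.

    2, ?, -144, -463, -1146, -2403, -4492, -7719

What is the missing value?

-27

Using the last 6 terms:
First differences: -319, -683, -1257, -2089, -3227
Second differences: -364, -574, -832, -1138
Third differences: -210, -258, -306
Fourth differences: -48, -48
Constant fourth difference = -48.
Extend backward: -210 + 48 = -162;  -364 + 162 = -202;  -319 + 202 = -117;  -144 + 117 = -27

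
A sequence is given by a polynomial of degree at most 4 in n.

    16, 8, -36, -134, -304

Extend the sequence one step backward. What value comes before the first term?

6

First differences: -8, -44, -98, -170
Second differences: -36, -54, -72
Third differences: -18, -18
The third differences are constant at -18.
Work back: -36 + 18 = -18;  -8 + 18 = 10;  16 − 10 = 6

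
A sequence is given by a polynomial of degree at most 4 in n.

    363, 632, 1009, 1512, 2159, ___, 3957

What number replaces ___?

Using the first 5 terms:
269, 377, 503, 647
108, 126, 144
18, 18
Constant third difference = 18.
Extend forward: 144 + 18 = 162;  647 + 162 = 809;  2159 + 809 = 2968

2968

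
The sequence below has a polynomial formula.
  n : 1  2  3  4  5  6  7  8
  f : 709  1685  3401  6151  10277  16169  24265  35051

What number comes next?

49061

976, 1716, 2750, 4126, 5892, 8096, 10786
740, 1034, 1376, 1766, 2204, 2690
294, 342, 390, 438, 486
48, 48, 48, 48
The fourth differences are constant (48).
486 + 48 = 534;  2690 + 534 = 3224;  10786 + 3224 = 14010;  35051 + 14010 = 49061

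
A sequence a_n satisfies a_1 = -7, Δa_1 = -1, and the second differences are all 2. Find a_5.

Build the table forward from the leading diagonal:
Δ²: 2, 2, 2, 2, 2
Δ: -1, 1, 3, 5, 7
a: -7, -8, -7, -4, 1

1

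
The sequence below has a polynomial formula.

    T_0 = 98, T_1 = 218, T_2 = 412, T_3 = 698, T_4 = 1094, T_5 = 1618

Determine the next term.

Δ: 120  194  286  396  524
Δ²: 74  92  110  128
Δ³: 18  18  18
The third differences are constant (18).
128 + 18 = 146;  524 + 146 = 670;  1618 + 670 = 2288

2288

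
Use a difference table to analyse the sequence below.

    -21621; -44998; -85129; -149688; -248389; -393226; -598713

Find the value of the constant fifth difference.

First differences: -23377, -40131, -64559, -98701, -144837, -205487
Second differences: -16754, -24428, -34142, -46136, -60650
Third differences: -7674, -9714, -11994, -14514
Fourth differences: -2040, -2280, -2520
Fifth differences: -240, -240

-240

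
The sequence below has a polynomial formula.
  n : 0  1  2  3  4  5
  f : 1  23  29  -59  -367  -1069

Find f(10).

-19939

Δ: 22 , 6 , -88 , -308 , -702
Δ²: -16 , -94 , -220 , -394
Δ³: -78 , -126 , -174
Δ⁴: -48 , -48
Constant fourth difference = -48, so extend:
-174 − 48 = -222;  -394 − 222 = -616;  -702 − 616 = -1318;  -1069 − 1318 = -2387
-222 − 48 = -270;  -616 − 270 = -886;  -1318 − 886 = -2204;  -2387 − 2204 = -4591
-270 − 48 = -318;  -886 − 318 = -1204;  -2204 − 1204 = -3408;  -4591 − 3408 = -7999
-318 − 48 = -366;  -1204 − 366 = -1570;  -3408 − 1570 = -4978;  -7999 − 4978 = -12977
-366 − 48 = -414;  -1570 − 414 = -1984;  -4978 − 1984 = -6962;  -12977 − 6962 = -19939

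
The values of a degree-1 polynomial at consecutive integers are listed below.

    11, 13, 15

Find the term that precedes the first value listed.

9

D1: 2  2
The first differences are constant at 2.
Work back: 11 − 2 = 9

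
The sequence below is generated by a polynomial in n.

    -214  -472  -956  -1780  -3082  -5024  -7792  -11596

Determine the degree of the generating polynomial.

Δ: -258, -484, -824, -1302, -1942, -2768, -3804
Δ²: -226, -340, -478, -640, -826, -1036
Δ³: -114, -138, -162, -186, -210
Δ⁴: -24, -24, -24, -24
The fourth differences are constant, so the polynomial has degree 4.

4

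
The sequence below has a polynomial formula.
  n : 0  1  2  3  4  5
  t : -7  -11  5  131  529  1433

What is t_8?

D1: -4 , 16 , 126 , 398 , 904
D2: 20 , 110 , 272 , 506
D3: 90 , 162 , 234
D4: 72 , 72
Fourth differences constant at 72.
234 + 72 = 306;  506 + 306 = 812;  904 + 812 = 1716;  1433 + 1716 = 3149
306 + 72 = 378;  812 + 378 = 1190;  1716 + 1190 = 2906;  3149 + 2906 = 6055
378 + 72 = 450;  1190 + 450 = 1640;  2906 + 1640 = 4546;  6055 + 4546 = 10601

10601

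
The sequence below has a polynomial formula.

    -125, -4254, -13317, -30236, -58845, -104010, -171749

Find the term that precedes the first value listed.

1200

First differences: -4129  -9063  -16919  -28609  -45165  -67739
Second differences: -4934  -7856  -11690  -16556  -22574
Third differences: -2922  -3834  -4866  -6018
Fourth differences: -912  -1032  -1152
Fifth differences: -120  -120
The fifth differences are constant at -120.
Work back: -912 + 120 = -792;  -2922 + 792 = -2130;  -4934 + 2130 = -2804;  -4129 + 2804 = -1325;  -125 + 1325 = 1200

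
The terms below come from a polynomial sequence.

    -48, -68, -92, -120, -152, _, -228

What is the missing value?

-188

Using the first 5 terms:
Δ: -20, -24, -28, -32
Δ²: -4, -4, -4
Constant second difference = -4.
Extend forward: -32 − 4 = -36;  -152 − 36 = -188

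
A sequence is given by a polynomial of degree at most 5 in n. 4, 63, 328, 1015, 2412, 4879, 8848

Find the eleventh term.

50904

First differences: 59, 265, 687, 1397, 2467, 3969
Second differences: 206, 422, 710, 1070, 1502
Third differences: 216, 288, 360, 432
Fourth differences: 72, 72, 72
Constant fourth difference = 72, so extend:
432 + 72 = 504;  1502 + 504 = 2006;  3969 + 2006 = 5975;  8848 + 5975 = 14823
504 + 72 = 576;  2006 + 576 = 2582;  5975 + 2582 = 8557;  14823 + 8557 = 23380
576 + 72 = 648;  2582 + 648 = 3230;  8557 + 3230 = 11787;  23380 + 11787 = 35167
648 + 72 = 720;  3230 + 720 = 3950;  11787 + 3950 = 15737;  35167 + 15737 = 50904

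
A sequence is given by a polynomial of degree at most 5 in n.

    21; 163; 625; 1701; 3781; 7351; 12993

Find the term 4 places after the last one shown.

First differences: 142  462  1076  2080  3570  5642
Second differences: 320  614  1004  1490  2072
Third differences: 294  390  486  582
Fourth differences: 96  96  96
Fourth differences constant at 96.
582 + 96 = 678;  2072 + 678 = 2750;  5642 + 2750 = 8392;  12993 + 8392 = 21385
678 + 96 = 774;  2750 + 774 = 3524;  8392 + 3524 = 11916;  21385 + 11916 = 33301
774 + 96 = 870;  3524 + 870 = 4394;  11916 + 4394 = 16310;  33301 + 16310 = 49611
870 + 96 = 966;  4394 + 966 = 5360;  16310 + 5360 = 21670;  49611 + 21670 = 71281

71281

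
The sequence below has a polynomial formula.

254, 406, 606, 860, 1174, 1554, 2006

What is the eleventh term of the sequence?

4654

152 , 200 , 254 , 314 , 380 , 452
48 , 54 , 60 , 66 , 72
6 , 6 , 6 , 6
Third differences constant at 6.
72 + 6 = 78;  452 + 78 = 530;  2006 + 530 = 2536
78 + 6 = 84;  530 + 84 = 614;  2536 + 614 = 3150
84 + 6 = 90;  614 + 90 = 704;  3150 + 704 = 3854
90 + 6 = 96;  704 + 96 = 800;  3854 + 800 = 4654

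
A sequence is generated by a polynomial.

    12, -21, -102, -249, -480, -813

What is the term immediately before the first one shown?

First differences: -33, -81, -147, -231, -333
Second differences: -48, -66, -84, -102
Third differences: -18, -18, -18
The third differences are constant at -18.
Work back: -48 + 18 = -30;  -33 + 30 = -3;  12 + 3 = 15

15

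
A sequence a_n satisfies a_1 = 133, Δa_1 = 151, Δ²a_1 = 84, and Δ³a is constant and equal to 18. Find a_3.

Build the table forward from the leading diagonal:
D3: 18, 18, 18
D2: 84, 102, 120
D1: 151, 235, 337
a: 133, 284, 519

519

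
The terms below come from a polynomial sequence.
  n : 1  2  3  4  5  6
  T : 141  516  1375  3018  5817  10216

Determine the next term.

16731

375, 859, 1643, 2799, 4399
484, 784, 1156, 1600
300, 372, 444
72, 72
Fourth differences constant at 72.
444 + 72 = 516;  1600 + 516 = 2116;  4399 + 2116 = 6515;  10216 + 6515 = 16731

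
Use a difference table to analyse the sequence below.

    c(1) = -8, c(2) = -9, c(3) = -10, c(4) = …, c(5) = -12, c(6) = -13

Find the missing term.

-11

Using the first 3 terms:
D1: -1  -1
Constant first difference = -1.
Extend forward: -10 − 1 = -11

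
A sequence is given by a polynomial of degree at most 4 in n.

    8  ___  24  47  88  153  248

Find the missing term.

Using the last 5 terms:
First differences: 23  41  65  95
Second differences: 18  24  30
Third differences: 6  6
Constant third difference = 6.
Extend backward: 18 − 6 = 12;  23 − 12 = 11;  24 − 11 = 13

13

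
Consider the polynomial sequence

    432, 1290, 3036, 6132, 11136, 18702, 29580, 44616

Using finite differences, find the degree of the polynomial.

858, 1746, 3096, 5004, 7566, 10878, 15036
888, 1350, 1908, 2562, 3312, 4158
462, 558, 654, 750, 846
96, 96, 96, 96
The fourth differences are constant, so the polynomial has degree 4.

4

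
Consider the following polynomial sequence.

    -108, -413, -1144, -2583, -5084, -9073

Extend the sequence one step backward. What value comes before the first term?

-19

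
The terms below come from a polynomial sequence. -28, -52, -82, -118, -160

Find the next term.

-208

First differences: -24 , -30 , -36 , -42
Second differences: -6 , -6 , -6
Constant second difference = -6, so extend:
-42 − 6 = -48;  -160 − 48 = -208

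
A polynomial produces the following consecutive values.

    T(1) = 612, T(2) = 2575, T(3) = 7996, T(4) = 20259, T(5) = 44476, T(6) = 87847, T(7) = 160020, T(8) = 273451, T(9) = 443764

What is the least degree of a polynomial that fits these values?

5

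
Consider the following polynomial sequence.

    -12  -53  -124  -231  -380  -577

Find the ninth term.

Δ: -41, -71, -107, -149, -197
Δ²: -30, -36, -42, -48
Δ³: -6, -6, -6
The third differences are constant (-6).
-48 − 6 = -54;  -197 − 54 = -251;  -577 − 251 = -828
-54 − 6 = -60;  -251 − 60 = -311;  -828 − 311 = -1139
-60 − 6 = -66;  -311 − 66 = -377;  -1139 − 377 = -1516

-1516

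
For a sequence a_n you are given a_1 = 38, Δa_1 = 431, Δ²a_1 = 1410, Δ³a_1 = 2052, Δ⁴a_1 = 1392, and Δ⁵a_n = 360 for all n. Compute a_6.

44133

Build the table forward from the leading diagonal:
D5: 360, 360, 360, 360, 360, 360
D4: 1392, 1752, 2112, 2472, 2832, 3192
D3: 2052, 3444, 5196, 7308, 9780, 12612
D2: 1410, 3462, 6906, 12102, 19410, 29190
D1: 431, 1841, 5303, 12209, 24311, 43721
a: 38, 469, 2310, 7613, 19822, 44133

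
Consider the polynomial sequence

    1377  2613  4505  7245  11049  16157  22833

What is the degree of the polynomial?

4

Δ: 1236, 1892, 2740, 3804, 5108, 6676
Δ²: 656, 848, 1064, 1304, 1568
Δ³: 192, 216, 240, 264
Δ⁴: 24, 24, 24
The fourth differences are constant, so the polynomial has degree 4.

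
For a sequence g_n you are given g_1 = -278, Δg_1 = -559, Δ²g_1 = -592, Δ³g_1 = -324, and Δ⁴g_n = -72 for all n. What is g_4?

-4055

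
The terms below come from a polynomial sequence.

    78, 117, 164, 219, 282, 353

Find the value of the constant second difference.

D1: 39, 47, 55, 63, 71
D2: 8, 8, 8, 8

8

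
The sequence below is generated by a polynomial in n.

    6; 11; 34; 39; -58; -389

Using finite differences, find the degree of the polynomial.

D1: 5, 23, 5, -97, -331
D2: 18, -18, -102, -234
D3: -36, -84, -132
D4: -48, -48
The fourth differences are constant, so the polynomial has degree 4.

4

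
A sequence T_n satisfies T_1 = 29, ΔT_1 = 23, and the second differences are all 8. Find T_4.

122

Build the table forward from the leading diagonal:
D2: 8, 8, 8, 8
D1: 23, 31, 39, 47
T: 29, 52, 83, 122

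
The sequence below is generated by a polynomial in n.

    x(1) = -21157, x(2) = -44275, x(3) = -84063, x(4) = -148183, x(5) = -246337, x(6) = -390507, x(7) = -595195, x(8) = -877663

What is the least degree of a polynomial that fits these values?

-23118, -39788, -64120, -98154, -144170, -204688, -282468
-16670, -24332, -34034, -46016, -60518, -77780
-7662, -9702, -11982, -14502, -17262
-2040, -2280, -2520, -2760
-240, -240, -240
The fifth differences are constant, so the polynomial has degree 5.

5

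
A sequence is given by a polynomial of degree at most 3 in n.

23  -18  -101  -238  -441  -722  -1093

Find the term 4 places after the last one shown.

-3717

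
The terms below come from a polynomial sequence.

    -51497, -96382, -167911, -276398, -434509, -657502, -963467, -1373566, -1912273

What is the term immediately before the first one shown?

First differences: -44885, -71529, -108487, -158111, -222993, -305965, -410099, -538707
Second differences: -26644, -36958, -49624, -64882, -82972, -104134, -128608
Third differences: -10314, -12666, -15258, -18090, -21162, -24474
Fourth differences: -2352, -2592, -2832, -3072, -3312
Fifth differences: -240, -240, -240, -240
The fifth differences are constant at -240.
Work back: -2352 + 240 = -2112;  -10314 + 2112 = -8202;  -26644 + 8202 = -18442;  -44885 + 18442 = -26443;  -51497 + 26443 = -25054

-25054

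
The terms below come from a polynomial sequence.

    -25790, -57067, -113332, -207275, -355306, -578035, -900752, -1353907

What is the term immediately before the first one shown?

First differences: -31277  -56265  -93943  -148031  -222729  -322717  -453155
Second differences: -24988  -37678  -54088  -74698  -99988  -130438
Third differences: -12690  -16410  -20610  -25290  -30450
Fourth differences: -3720  -4200  -4680  -5160
Fifth differences: -480  -480  -480
The fifth differences are constant at -480.
Work back: -3720 + 480 = -3240;  -12690 + 3240 = -9450;  -24988 + 9450 = -15538;  -31277 + 15538 = -15739;  -25790 + 15739 = -10051

-10051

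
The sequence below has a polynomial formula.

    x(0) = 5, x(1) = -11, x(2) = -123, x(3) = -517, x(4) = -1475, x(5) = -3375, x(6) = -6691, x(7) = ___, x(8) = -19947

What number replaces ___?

-11993

Using the first 7 terms:
D1: -16, -112, -394, -958, -1900, -3316
D2: -96, -282, -564, -942, -1416
D3: -186, -282, -378, -474
D4: -96, -96, -96
Constant fourth difference = -96.
Extend forward: -474 − 96 = -570;  -1416 − 570 = -1986;  -3316 − 1986 = -5302;  -6691 − 5302 = -11993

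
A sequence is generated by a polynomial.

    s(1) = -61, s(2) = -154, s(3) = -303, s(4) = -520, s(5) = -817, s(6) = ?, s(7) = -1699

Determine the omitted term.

Using the first 5 terms:
D1: -93  -149  -217  -297
D2: -56  -68  -80
D3: -12  -12
Constant third difference = -12.
Extend forward: -80 − 12 = -92;  -297 − 92 = -389;  -817 − 389 = -1206

-1206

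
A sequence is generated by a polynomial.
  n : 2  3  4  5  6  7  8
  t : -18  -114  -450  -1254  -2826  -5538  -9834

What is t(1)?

Δ: -96  -336  -804  -1572  -2712  -4296
Δ²: -240  -468  -768  -1140  -1584
Δ³: -228  -300  -372  -444
Δ⁴: -72  -72  -72
The fourth differences are constant at -72.
Work back: -228 + 72 = -156;  -240 + 156 = -84;  -96 + 84 = -12;  -18 + 12 = -6

-6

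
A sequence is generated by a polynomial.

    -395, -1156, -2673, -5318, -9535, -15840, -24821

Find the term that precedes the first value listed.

Δ: -761  -1517  -2645  -4217  -6305  -8981
Δ²: -756  -1128  -1572  -2088  -2676
Δ³: -372  -444  -516  -588
Δ⁴: -72  -72  -72
The fourth differences are constant at -72.
Work back: -372 + 72 = -300;  -756 + 300 = -456;  -761 + 456 = -305;  -395 + 305 = -90

-90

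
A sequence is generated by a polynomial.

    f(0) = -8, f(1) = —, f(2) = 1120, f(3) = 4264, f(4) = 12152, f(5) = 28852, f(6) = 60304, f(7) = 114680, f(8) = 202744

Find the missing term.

164

Using the last 7 terms:
3144  7888  16700  31452  54376  88064
4744  8812  14752  22924  33688
4068  5940  8172  10764
1872  2232  2592
360  360
Constant fifth difference = 360.
Extend backward: 1872 − 360 = 1512;  4068 − 1512 = 2556;  4744 − 2556 = 2188;  3144 − 2188 = 956;  1120 − 956 = 164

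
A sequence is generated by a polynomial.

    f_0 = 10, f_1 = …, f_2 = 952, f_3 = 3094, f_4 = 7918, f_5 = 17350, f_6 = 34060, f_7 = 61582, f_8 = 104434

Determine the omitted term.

Using the last 7 terms:
Δ: 2142, 4824, 9432, 16710, 27522, 42852
Δ²: 2682, 4608, 7278, 10812, 15330
Δ³: 1926, 2670, 3534, 4518
Δ⁴: 744, 864, 984
Δ⁵: 120, 120
Constant fifth difference = 120.
Extend backward: 744 − 120 = 624;  1926 − 624 = 1302;  2682 − 1302 = 1380;  2142 − 1380 = 762;  952 − 762 = 190

190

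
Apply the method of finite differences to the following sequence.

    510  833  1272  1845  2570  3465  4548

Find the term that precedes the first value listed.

285

323, 439, 573, 725, 895, 1083
116, 134, 152, 170, 188
18, 18, 18, 18
The third differences are constant at 18.
Work back: 116 − 18 = 98;  323 − 98 = 225;  510 − 225 = 285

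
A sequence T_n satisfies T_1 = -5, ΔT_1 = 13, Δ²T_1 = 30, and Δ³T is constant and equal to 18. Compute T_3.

51

Build the table forward from the leading diagonal:
Third differences: 18  18  18
Second differences: 30  48  66
First differences: 13  43  91
T: -5  8  51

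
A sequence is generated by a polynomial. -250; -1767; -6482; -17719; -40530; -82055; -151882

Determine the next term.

-1517, -4715, -11237, -22811, -41525, -69827
-3198, -6522, -11574, -18714, -28302
-3324, -5052, -7140, -9588
-1728, -2088, -2448
-360, -360
Fifth differences constant at -360.
-2448 − 360 = -2808;  -9588 − 2808 = -12396;  -28302 − 12396 = -40698;  -69827 − 40698 = -110525;  -151882 − 110525 = -262407

-262407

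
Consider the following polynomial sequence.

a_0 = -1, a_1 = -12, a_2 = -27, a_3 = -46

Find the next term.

Δ: -11  -15  -19
Δ²: -4  -4
The second differences are constant (-4).
-19 − 4 = -23;  -46 − 23 = -69

-69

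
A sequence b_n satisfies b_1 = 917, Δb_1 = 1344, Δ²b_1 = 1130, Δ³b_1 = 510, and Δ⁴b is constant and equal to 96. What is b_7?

37571

Build the table forward from the leading diagonal:
D4: 96  96  96  96  96  96  96
D3: 510  606  702  798  894  990  1086
D2: 1130  1640  2246  2948  3746  4640  5630
D1: 1344  2474  4114  6360  9308  13054  17694
b: 917  2261  4735  8849  15209  24517  37571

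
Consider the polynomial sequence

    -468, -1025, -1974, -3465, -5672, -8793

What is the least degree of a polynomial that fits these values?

4

D1: -557, -949, -1491, -2207, -3121
D2: -392, -542, -716, -914
D3: -150, -174, -198
D4: -24, -24
The fourth differences are constant, so the polynomial has degree 4.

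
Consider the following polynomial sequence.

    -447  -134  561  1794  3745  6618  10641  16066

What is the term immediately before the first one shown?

-510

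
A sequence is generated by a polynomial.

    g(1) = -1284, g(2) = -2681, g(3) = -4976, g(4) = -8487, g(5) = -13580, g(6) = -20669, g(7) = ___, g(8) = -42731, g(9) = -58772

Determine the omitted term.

Using the first 6 terms:
Δ: -1397, -2295, -3511, -5093, -7089
Δ²: -898, -1216, -1582, -1996
Δ³: -318, -366, -414
Δ⁴: -48, -48
Constant fourth difference = -48.
Extend forward: -414 − 48 = -462;  -1996 − 462 = -2458;  -7089 − 2458 = -9547;  -20669 − 9547 = -30216

-30216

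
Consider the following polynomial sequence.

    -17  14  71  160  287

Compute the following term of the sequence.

458

31  57  89  127
26  32  38
6  6
The third differences are constant (6).
38 + 6 = 44;  127 + 44 = 171;  287 + 171 = 458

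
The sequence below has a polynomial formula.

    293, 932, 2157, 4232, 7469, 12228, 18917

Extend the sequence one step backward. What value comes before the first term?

24

D1: 639  1225  2075  3237  4759  6689
D2: 586  850  1162  1522  1930
D3: 264  312  360  408
D4: 48  48  48
The fourth differences are constant at 48.
Work back: 264 − 48 = 216;  586 − 216 = 370;  639 − 370 = 269;  293 − 269 = 24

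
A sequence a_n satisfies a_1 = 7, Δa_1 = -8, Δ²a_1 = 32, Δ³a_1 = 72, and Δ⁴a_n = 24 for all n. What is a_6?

1127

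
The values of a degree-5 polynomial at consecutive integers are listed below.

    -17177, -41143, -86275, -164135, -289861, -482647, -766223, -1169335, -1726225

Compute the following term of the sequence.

D1: -23966  -45132  -77860  -125726  -192786  -283576  -403112  -556890
D2: -21166  -32728  -47866  -67060  -90790  -119536  -153778
D3: -11562  -15138  -19194  -23730  -28746  -34242
D4: -3576  -4056  -4536  -5016  -5496
D5: -480  -480  -480  -480
The fifth differences are constant (-480).
-5496 − 480 = -5976;  -34242 − 5976 = -40218;  -153778 − 40218 = -193996;  -556890 − 193996 = -750886;  -1726225 − 750886 = -2477111

-2477111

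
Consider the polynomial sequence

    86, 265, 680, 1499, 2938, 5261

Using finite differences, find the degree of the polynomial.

179, 415, 819, 1439, 2323
236, 404, 620, 884
168, 216, 264
48, 48
The fourth differences are constant, so the polynomial has degree 4.

4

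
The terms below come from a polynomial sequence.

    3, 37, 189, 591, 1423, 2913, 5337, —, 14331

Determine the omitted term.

9019

Using the first 7 terms:
Δ: 34, 152, 402, 832, 1490, 2424
Δ²: 118, 250, 430, 658, 934
Δ³: 132, 180, 228, 276
Δ⁴: 48, 48, 48
Constant fourth difference = 48.
Extend forward: 276 + 48 = 324;  934 + 324 = 1258;  2424 + 1258 = 3682;  5337 + 3682 = 9019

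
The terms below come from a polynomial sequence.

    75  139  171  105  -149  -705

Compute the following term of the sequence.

-1701

First differences: 64, 32, -66, -254, -556
Second differences: -32, -98, -188, -302
Third differences: -66, -90, -114
Fourth differences: -24, -24
Fourth differences constant at -24.
-114 − 24 = -138;  -302 − 138 = -440;  -556 − 440 = -996;  -705 − 996 = -1701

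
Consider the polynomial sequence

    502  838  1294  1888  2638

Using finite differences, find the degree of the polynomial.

3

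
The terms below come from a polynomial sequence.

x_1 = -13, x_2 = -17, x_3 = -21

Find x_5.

-29

First differences: -4  -4
Constant first difference = -4, so extend:
-21 − 4 = -25
-25 − 4 = -29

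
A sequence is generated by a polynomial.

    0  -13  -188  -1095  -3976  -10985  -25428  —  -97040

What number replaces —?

-52003

Using the first 7 terms:
-13  -175  -907  -2881  -7009  -14443
-162  -732  -1974  -4128  -7434
-570  -1242  -2154  -3306
-672  -912  -1152
-240  -240
Constant fifth difference = -240.
Extend forward: -1152 − 240 = -1392;  -3306 − 1392 = -4698;  -7434 − 4698 = -12132;  -14443 − 12132 = -26575;  -25428 − 26575 = -52003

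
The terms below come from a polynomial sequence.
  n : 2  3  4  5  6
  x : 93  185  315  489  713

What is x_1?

33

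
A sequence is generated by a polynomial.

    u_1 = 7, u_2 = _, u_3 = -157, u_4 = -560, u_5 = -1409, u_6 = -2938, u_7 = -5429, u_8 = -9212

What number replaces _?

Using the last 6 terms:
-403  -849  -1529  -2491  -3783
-446  -680  -962  -1292
-234  -282  -330
-48  -48
Constant fourth difference = -48.
Extend backward: -234 + 48 = -186;  -446 + 186 = -260;  -403 + 260 = -143;  -157 + 143 = -14

-14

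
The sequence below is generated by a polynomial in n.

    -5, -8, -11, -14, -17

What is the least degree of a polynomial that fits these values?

1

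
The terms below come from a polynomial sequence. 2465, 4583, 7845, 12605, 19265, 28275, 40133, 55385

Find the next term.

2118 , 3262 , 4760 , 6660 , 9010 , 11858 , 15252
1144 , 1498 , 1900 , 2350 , 2848 , 3394
354 , 402 , 450 , 498 , 546
48 , 48 , 48 , 48
Constant fourth difference = 48, so extend:
546 + 48 = 594;  3394 + 594 = 3988;  15252 + 3988 = 19240;  55385 + 19240 = 74625

74625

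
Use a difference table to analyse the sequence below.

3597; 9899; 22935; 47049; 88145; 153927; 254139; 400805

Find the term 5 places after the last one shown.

2441625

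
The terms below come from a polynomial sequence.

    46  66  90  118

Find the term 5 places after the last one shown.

318

20, 24, 28
4, 4
The second differences are constant (4).
28 + 4 = 32;  118 + 32 = 150
32 + 4 = 36;  150 + 36 = 186
36 + 4 = 40;  186 + 40 = 226
40 + 4 = 44;  226 + 44 = 270
44 + 4 = 48;  270 + 48 = 318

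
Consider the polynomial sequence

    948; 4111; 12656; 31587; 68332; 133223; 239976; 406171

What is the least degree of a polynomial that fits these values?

5

3163, 8545, 18931, 36745, 64891, 106753, 166195
5382, 10386, 17814, 28146, 41862, 59442
5004, 7428, 10332, 13716, 17580
2424, 2904, 3384, 3864
480, 480, 480
The fifth differences are constant, so the polynomial has degree 5.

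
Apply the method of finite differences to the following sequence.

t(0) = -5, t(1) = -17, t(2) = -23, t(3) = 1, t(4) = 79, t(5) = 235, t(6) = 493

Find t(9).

2119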